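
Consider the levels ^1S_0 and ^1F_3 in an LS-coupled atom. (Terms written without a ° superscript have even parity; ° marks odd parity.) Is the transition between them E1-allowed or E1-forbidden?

Initial level: S=0, L=0, J=0, parity even. Final level: S=0, L=3, J=3, parity even.
Parity must change: even → even — fails.
ΔS = 0: S: 0 → 0 — ok.
ΔL = 0, ±1 (not L=0↔0): L: 0 → 3, ΔL = +3 — fails.
ΔJ = 0, ±1 (not J=0↔0): J: 0 → 3, ΔJ = +3 — fails.
Rule(s) violated: parity, ΔL, ΔJ.

forbidden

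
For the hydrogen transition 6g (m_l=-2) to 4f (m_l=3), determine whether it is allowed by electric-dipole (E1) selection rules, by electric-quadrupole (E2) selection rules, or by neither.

neither

Δl = 3 − 4 = -1; l_i + l_f = 7.
Δm_l = +5.
E1 (Δl = ±1, |Δm_l| ≤ 1): not satisfied.
E2 (Δl = 0,±2, l_i+l_f ≥ 2, |Δm_l| ≤ 2): not satisfied.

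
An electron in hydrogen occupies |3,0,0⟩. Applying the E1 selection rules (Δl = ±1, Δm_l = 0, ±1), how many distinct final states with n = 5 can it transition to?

3

E1 requires Δl = ±1, so l_f ∈ {-1, 1}; with 0 ≤ l_f ≤ n_f−1 = 4, the allowed l_f values are {1}.
For l_f = 1: m_f ∈ {m_i−1, m_i, m_i+1} ∩ [−1, 1] = {-1, 0, 1} → 3 states.
Total: 3.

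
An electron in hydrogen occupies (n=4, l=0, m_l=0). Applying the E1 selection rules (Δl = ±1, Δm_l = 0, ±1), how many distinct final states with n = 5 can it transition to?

3

E1 requires Δl = ±1, so l_f ∈ {-1, 1}; with 0 ≤ l_f ≤ n_f−1 = 4, the allowed l_f values are {1}.
For l_f = 1: m_f ∈ {m_i−1, m_i, m_i+1} ∩ [−1, 1] = {-1, 0, 1} → 3 states.
Total: 3.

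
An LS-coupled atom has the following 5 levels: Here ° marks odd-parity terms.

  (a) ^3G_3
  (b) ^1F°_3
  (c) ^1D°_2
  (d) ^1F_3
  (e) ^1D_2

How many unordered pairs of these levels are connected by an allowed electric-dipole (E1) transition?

(a)–(b): forbidden (ΔS).
(a)–(c): forbidden (ΔS, ΔL).
(a)–(d): forbidden (parity, ΔS).
(a)–(e): forbidden (parity, ΔS, ΔL).
(b)–(c): forbidden (parity).
(b)–(d): allowed.
(b)–(e): allowed.
(c)–(d): allowed.
(c)–(e): allowed.
(d)–(e): forbidden (parity).
Allowed pairs: 4 of 10.

4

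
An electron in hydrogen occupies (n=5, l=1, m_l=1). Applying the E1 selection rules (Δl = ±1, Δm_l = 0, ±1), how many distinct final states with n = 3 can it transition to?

4

E1 requires Δl = ±1, so l_f ∈ {0, 2}; with 0 ≤ l_f ≤ n_f−1 = 2, the allowed l_f values are {0, 2}.
For l_f = 0: m_f ∈ {m_i−1, m_i, m_i+1} ∩ [−0, 0] = {0} → 1 state.
For l_f = 2: m_f ∈ {m_i−1, m_i, m_i+1} ∩ [−2, 2] = {0, 1, 2} → 3 states.
Total: 4.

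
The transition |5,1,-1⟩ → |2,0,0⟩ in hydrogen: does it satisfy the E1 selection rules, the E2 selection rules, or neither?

Δl = 0 − 1 = -1; l_i + l_f = 1.
Δm_l = +1.
E1 (Δl = ±1, |Δm_l| ≤ 1): satisfied.
E2 (Δl = 0,±2, l_i+l_f ≥ 2, |Δm_l| ≤ 2): not satisfied.

E1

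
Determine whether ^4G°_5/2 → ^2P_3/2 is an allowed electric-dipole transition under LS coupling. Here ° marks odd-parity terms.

forbidden

Reading off the term symbols: S 3/2→1/2, L 4→1, J 5/2→3/2, parity odd→even.
Parity must change: odd → even — ok.
ΔS = 0: S: 3/2 → 1/2 — fails.
ΔL = 0, ±1 (not L=0↔0): L: 4 → 1, ΔL = -3 — fails.
ΔJ = 0, ±1 (not J=0↔0): J: 5/2 → 3/2, ΔJ = -1 — ok.
Rule(s) violated: ΔS, ΔL.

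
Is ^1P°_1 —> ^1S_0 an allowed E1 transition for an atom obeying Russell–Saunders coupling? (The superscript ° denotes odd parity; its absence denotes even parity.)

Initial level: S=0, L=1, J=1, parity odd. Final level: S=0, L=0, J=0, parity even.
Parity must change: odd → even — ✓.
ΔS = 0: S: 0 → 0 — ✓.
ΔL = 0, ±1 (not L=0↔0): L: 1 → 0, ΔL = -1 — ✓.
ΔJ = 0, ±1 (not J=0↔0): J: 1 → 0, ΔJ = -1 — ✓.
All four E1 rules are satisfied.

allowed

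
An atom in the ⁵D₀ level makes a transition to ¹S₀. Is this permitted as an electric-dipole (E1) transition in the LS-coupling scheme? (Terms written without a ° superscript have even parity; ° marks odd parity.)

forbidden

Parity must change: even → even — ✗.
ΔS = 0: S: 2 → 0 — ✗.
ΔL = 0, ±1 (not L=0↔0): L: 2 → 0, ΔL = -2 — ✗.
ΔJ = 0, ±1 (not J=0↔0): J: 0 → 0, ΔJ = +0 — ✗.
Rule(s) violated: parity, ΔS, ΔL, ΔJ.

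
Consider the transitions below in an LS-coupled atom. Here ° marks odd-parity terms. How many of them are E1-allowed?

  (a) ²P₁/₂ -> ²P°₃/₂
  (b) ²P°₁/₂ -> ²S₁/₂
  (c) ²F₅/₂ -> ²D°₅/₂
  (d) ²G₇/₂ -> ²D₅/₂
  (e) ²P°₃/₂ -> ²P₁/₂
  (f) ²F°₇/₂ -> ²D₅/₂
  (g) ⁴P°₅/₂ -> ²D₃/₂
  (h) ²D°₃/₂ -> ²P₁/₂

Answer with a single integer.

(a) allowed
(b) allowed
(c) allowed
(d) forbidden (parity, ΔL fail)
(e) allowed
(f) allowed
(g) forbidden (ΔS fails)
(h) allowed
Total allowed: 6 of 8.

6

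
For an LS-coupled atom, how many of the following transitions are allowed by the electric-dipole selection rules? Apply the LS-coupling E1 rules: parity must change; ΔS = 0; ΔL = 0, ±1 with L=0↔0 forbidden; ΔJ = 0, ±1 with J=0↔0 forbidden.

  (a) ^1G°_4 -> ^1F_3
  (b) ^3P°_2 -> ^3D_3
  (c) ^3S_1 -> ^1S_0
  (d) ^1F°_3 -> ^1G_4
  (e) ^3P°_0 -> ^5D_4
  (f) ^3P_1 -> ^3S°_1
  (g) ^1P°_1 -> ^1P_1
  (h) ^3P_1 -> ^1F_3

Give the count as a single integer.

5

(a) allowed
(b) allowed
(c) forbidden (parity, ΔS, ΔL fail)
(d) allowed
(e) forbidden (ΔS, ΔJ fail)
(f) allowed
(g) allowed
(h) forbidden (parity, ΔS, ΔL, ΔJ fail)
Total allowed: 5 of 8.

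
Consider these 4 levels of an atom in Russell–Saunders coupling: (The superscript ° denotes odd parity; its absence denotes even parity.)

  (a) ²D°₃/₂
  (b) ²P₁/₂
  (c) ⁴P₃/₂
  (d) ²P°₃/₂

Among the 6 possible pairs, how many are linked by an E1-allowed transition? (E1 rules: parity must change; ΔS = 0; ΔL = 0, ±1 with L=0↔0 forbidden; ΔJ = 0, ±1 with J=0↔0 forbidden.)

2

(a)–(b): allowed.
(a)–(c): forbidden (ΔS).
(a)–(d): forbidden (parity).
(b)–(c): forbidden (parity, ΔS).
(b)–(d): allowed.
(c)–(d): forbidden (ΔS).
Allowed pairs: 2 of 6.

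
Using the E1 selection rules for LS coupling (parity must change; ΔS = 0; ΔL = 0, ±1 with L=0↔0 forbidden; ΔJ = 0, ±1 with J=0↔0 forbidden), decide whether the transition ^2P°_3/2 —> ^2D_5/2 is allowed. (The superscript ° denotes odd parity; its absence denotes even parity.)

allowed

Initial level: S=1/2, L=1, J=3/2, parity odd. Final level: S=1/2, L=2, J=5/2, parity even.
ΔJ = 0, ±1 (not J=0↔0): J: 3/2 → 5/2, ΔJ = +1 — passes.
ΔS = 0: S: 1/2 → 1/2 — passes.
Parity must change: odd → even — passes.
ΔL = 0, ±1 (not L=0↔0): L: 1 → 2, ΔL = +1 — passes.
All four E1 rules are satisfied.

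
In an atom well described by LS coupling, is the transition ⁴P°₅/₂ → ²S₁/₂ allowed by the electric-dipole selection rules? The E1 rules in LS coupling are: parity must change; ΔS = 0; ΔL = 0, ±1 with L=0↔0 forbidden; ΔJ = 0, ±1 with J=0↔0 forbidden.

forbidden

Parity must change: odd → even — passes.
ΔS = 0: S: 3/2 → 1/2 — fails.
ΔL = 0, ±1 (not L=0↔0): L: 1 → 0, ΔL = -1 — passes.
ΔJ = 0, ±1 (not J=0↔0): J: 5/2 → 1/2, ΔJ = -2 — fails.
Rule(s) violated: ΔS, ΔJ.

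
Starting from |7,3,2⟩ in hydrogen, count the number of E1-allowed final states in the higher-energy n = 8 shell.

5

E1 requires Δl = ±1, so l_f ∈ {2, 4}; with 0 ≤ l_f ≤ n_f−1 = 7, the allowed l_f values are {2, 4}.
For l_f = 2: m_f ∈ {m_i−1, m_i, m_i+1} ∩ [−2, 2] = {1, 2} → 2 states.
For l_f = 4: m_f ∈ {m_i−1, m_i, m_i+1} ∩ [−4, 4] = {1, 2, 3} → 3 states.
Total: 5.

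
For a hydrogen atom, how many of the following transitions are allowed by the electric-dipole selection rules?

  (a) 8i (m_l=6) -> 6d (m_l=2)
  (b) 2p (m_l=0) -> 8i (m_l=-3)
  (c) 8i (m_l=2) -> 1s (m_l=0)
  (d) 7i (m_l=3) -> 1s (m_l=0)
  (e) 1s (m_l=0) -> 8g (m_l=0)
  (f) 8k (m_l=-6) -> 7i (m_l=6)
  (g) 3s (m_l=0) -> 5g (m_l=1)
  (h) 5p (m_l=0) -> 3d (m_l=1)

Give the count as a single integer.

(a) forbidden — Δl = -4 (E1 requires Δl = ±1); Δm_l = -4 (E1 requires Δm_l = 0, ±1)
(b) forbidden — Δl = +5 (E1 requires Δl = ±1); Δm_l = -3 (E1 requires Δm_l = 0, ±1)
(c) forbidden — Δl = -6 (E1 requires Δl = ±1); Δm_l = -2 (E1 requires Δm_l = 0, ±1)
(d) forbidden — Δl = -6 (E1 requires Δl = ±1); Δm_l = -3 (E1 requires Δm_l = 0, ±1)
(e) forbidden — Δl = +4 (E1 requires Δl = ±1)
(f) forbidden — Δm_l = +12 (E1 requires Δm_l = 0, ±1)
(g) forbidden — Δl = +4 (E1 requires Δl = ±1)
(h) allowed
Total allowed: 1 of 8.

1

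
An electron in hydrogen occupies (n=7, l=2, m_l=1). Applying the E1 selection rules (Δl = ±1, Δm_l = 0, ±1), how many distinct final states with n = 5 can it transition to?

E1 requires Δl = ±1, so l_f ∈ {1, 3}; with 0 ≤ l_f ≤ n_f−1 = 4, the allowed l_f values are {1, 3}.
For l_f = 1: m_f ∈ {m_i−1, m_i, m_i+1} ∩ [−1, 1] = {0, 1} → 2 states.
For l_f = 3: m_f ∈ {m_i−1, m_i, m_i+1} ∩ [−3, 3] = {0, 1, 2} → 3 states.
Total: 5.

5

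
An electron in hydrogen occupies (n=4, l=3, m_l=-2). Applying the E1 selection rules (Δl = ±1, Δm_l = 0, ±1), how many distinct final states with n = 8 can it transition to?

E1 requires Δl = ±1, so l_f ∈ {2, 4}; with 0 ≤ l_f ≤ n_f−1 = 7, the allowed l_f values are {2, 4}.
For l_f = 2: m_f ∈ {m_i−1, m_i, m_i+1} ∩ [−2, 2] = {-2, -1} → 2 states.
For l_f = 4: m_f ∈ {m_i−1, m_i, m_i+1} ∩ [−4, 4] = {-3, -2, -1} → 3 states.
Total: 5.

5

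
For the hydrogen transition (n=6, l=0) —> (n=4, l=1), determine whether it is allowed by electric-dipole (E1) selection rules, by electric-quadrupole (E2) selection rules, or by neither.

Δl = 1 − 0 = +1; l_i + l_f = 1.
E1 (Δl = ±1): satisfied.
E2 (Δl = 0,±2, l_i+l_f ≥ 2): not satisfied.

E1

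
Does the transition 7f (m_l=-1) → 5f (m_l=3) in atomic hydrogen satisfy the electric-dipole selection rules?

forbidden

l: 3 → 3 (Δl = +0). Δl = ±1 fails.
Δm_l = 3 − (-1) = +4. E1 requires Δm_l = 0, ±1: fails.
The transition is electric-dipole forbidden.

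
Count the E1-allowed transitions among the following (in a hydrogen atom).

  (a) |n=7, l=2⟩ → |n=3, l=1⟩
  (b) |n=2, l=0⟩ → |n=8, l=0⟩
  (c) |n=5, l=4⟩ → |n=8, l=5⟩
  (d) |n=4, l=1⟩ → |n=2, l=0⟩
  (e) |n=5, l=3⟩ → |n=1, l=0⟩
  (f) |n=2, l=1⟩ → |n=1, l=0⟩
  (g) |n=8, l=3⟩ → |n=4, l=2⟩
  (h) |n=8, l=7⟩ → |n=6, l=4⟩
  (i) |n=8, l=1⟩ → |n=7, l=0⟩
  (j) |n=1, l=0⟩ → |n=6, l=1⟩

7

(a) allowed
(b) forbidden — Δl = +0 (E1 requires Δl = ±1)
(c) allowed
(d) allowed
(e) forbidden — Δl = -3 (E1 requires Δl = ±1)
(f) allowed
(g) allowed
(h) forbidden — Δl = -3 (E1 requires Δl = ±1)
(i) allowed
(j) allowed
Total allowed: 7 of 10.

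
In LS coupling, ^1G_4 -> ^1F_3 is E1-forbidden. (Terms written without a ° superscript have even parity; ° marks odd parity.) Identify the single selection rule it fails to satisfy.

parity

Parity must change: even → even — violated.
ΔS = 0: S: 0 → 0 — satisfied.
ΔL = 0, ±1 (not L=0↔0): L: 4 → 3, ΔL = -1 — satisfied.
ΔJ = 0, ±1 (not J=0↔0): J: 4 → 3, ΔJ = -1 — satisfied.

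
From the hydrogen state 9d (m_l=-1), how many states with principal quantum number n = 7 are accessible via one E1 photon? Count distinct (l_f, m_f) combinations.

5

E1 requires Δl = ±1, so l_f ∈ {1, 3}; with 0 ≤ l_f ≤ n_f−1 = 6, the allowed l_f values are {1, 3}.
For l_f = 1: m_f ∈ {m_i−1, m_i, m_i+1} ∩ [−1, 1] = {-1, 0} → 2 states.
For l_f = 3: m_f ∈ {m_i−1, m_i, m_i+1} ∩ [−3, 3] = {-2, -1, 0} → 3 states.
Total: 5.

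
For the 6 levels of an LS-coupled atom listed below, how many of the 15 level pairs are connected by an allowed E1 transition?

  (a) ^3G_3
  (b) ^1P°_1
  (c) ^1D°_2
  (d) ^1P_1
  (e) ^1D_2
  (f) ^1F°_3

(a)–(b): forbidden (ΔS, ΔL, ΔJ).
(a)–(c): forbidden (ΔS, ΔL).
(a)–(d): forbidden (parity, ΔS, ΔL, ΔJ).
(a)–(e): forbidden (parity, ΔS, ΔL).
(a)–(f): forbidden (ΔS).
(b)–(c): forbidden (parity).
(b)–(d): allowed.
(b)–(e): allowed.
(b)–(f): forbidden (parity, ΔL, ΔJ).
(c)–(d): allowed.
(c)–(e): allowed.
(c)–(f): forbidden (parity).
(d)–(e): forbidden (parity).
(d)–(f): forbidden (ΔL, ΔJ).
(e)–(f): allowed.
Allowed pairs: 5 of 15.

5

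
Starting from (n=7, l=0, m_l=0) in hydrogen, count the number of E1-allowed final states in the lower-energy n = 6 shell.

E1 requires Δl = ±1, so l_f ∈ {-1, 1}; with 0 ≤ l_f ≤ n_f−1 = 5, the allowed l_f values are {1}.
For l_f = 1: m_f ∈ {m_i−1, m_i, m_i+1} ∩ [−1, 1] = {-1, 0, 1} → 3 states.
Total: 3.

3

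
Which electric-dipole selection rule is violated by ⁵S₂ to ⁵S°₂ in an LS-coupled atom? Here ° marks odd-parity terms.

Reading off the term symbols: S 2→2, L 0→0, J 2→2, parity even→odd.
Parity must change: even → odd — satisfied.
ΔS = 0: S: 2 → 2 — satisfied.
ΔL = 0, ±1 (not L=0↔0): L: 0 → 0, ΔL = +0 — violated.
ΔJ = 0, ±1 (not J=0↔0): J: 2 → 2, ΔJ = +0 — satisfied.

the L=0 ↔ L=0 exclusion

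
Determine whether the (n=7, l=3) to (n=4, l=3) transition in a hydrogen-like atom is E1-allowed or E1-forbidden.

forbidden

Δl = 3 − 3 = +0; the E1 rule Δl = ±1 is fails.
The transition is electric-dipole forbidden.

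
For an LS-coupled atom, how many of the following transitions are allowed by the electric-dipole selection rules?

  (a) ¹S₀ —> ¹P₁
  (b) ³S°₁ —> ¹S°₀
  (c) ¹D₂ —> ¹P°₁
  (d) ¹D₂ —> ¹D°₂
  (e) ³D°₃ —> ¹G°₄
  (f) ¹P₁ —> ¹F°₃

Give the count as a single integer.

(a) forbidden (parity fails)
(b) forbidden (parity, ΔS, ΔL fail)
(c) allowed
(d) allowed
(e) forbidden (parity, ΔS, ΔL fail)
(f) forbidden (ΔL, ΔJ fail)
Total allowed: 2 of 6.

2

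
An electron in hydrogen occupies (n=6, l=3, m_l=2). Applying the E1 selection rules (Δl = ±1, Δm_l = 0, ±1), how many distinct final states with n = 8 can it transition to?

5

E1 requires Δl = ±1, so l_f ∈ {2, 4}; with 0 ≤ l_f ≤ n_f−1 = 7, the allowed l_f values are {2, 4}.
For l_f = 2: m_f ∈ {m_i−1, m_i, m_i+1} ∩ [−2, 2] = {1, 2} → 2 states.
For l_f = 4: m_f ∈ {m_i−1, m_i, m_i+1} ∩ [−4, 4] = {1, 2, 3} → 3 states.
Total: 5.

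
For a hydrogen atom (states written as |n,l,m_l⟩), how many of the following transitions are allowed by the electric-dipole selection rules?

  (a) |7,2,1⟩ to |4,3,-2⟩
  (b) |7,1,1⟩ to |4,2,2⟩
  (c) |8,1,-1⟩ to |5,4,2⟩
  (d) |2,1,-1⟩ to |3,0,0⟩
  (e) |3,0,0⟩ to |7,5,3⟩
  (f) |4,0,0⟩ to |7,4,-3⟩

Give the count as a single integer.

(a) forbidden — Δm_l = -3 (E1 requires Δm_l = 0, ±1)
(b) allowed
(c) forbidden — Δl = +3 (E1 requires Δl = ±1); Δm_l = +3 (E1 requires Δm_l = 0, ±1)
(d) allowed
(e) forbidden — Δl = +5 (E1 requires Δl = ±1); Δm_l = +3 (E1 requires Δm_l = 0, ±1)
(f) forbidden — Δl = +4 (E1 requires Δl = ±1); Δm_l = -3 (E1 requires Δm_l = 0, ±1)
Total allowed: 2 of 6.

2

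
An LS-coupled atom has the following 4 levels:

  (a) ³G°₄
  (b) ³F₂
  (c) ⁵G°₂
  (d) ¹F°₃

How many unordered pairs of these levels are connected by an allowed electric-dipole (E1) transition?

0

(a)–(b): forbidden (ΔJ).
(a)–(c): forbidden (parity, ΔS, ΔJ).
(a)–(d): forbidden (parity, ΔS).
(b)–(c): forbidden (ΔS).
(b)–(d): forbidden (ΔS).
(c)–(d): forbidden (parity, ΔS).
Allowed pairs: 0 of 6.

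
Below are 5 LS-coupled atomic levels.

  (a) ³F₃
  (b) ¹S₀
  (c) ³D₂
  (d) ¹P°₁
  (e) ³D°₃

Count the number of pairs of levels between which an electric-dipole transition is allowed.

(a)–(b): forbidden (parity, ΔS, ΔL, ΔJ).
(a)–(c): forbidden (parity).
(a)–(d): forbidden (ΔS, ΔL, ΔJ).
(a)–(e): allowed.
(b)–(c): forbidden (parity, ΔS, ΔL, ΔJ).
(b)–(d): allowed.
(b)–(e): forbidden (ΔS, ΔL, ΔJ).
(c)–(d): forbidden (ΔS).
(c)–(e): allowed.
(d)–(e): forbidden (parity, ΔS, ΔJ).
Allowed pairs: 3 of 10.

3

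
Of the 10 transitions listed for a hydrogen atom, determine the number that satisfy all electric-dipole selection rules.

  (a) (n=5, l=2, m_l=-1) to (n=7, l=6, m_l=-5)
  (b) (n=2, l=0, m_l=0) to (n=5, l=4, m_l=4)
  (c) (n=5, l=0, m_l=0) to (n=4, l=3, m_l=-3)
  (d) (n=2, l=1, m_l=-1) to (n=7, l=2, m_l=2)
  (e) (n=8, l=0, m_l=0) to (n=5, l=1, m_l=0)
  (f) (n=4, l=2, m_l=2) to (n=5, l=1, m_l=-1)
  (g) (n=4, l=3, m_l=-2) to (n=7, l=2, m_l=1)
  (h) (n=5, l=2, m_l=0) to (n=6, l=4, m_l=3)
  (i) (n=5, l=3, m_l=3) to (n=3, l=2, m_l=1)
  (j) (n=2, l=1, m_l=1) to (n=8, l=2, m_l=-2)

(a) forbidden — Δl = +4 (E1 requires Δl = ±1); Δm_l = -4 (E1 requires Δm_l = 0, ±1)
(b) forbidden — Δl = +4 (E1 requires Δl = ±1); Δm_l = +4 (E1 requires Δm_l = 0, ±1)
(c) forbidden — Δl = +3 (E1 requires Δl = ±1); Δm_l = -3 (E1 requires Δm_l = 0, ±1)
(d) forbidden — Δm_l = +3 (E1 requires Δm_l = 0, ±1)
(e) allowed
(f) forbidden — Δm_l = -3 (E1 requires Δm_l = 0, ±1)
(g) forbidden — Δm_l = +3 (E1 requires Δm_l = 0, ±1)
(h) forbidden — Δl = +2 (E1 requires Δl = ±1); Δm_l = +3 (E1 requires Δm_l = 0, ±1)
(i) forbidden — Δm_l = -2 (E1 requires Δm_l = 0, ±1)
(j) forbidden — Δm_l = -3 (E1 requires Δm_l = 0, ±1)
Total allowed: 1 of 10.

1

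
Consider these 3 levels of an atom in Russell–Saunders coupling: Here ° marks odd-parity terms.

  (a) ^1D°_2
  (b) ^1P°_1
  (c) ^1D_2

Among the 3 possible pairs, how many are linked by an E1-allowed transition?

(a)–(b): forbidden (parity).
(a)–(c): allowed.
(b)–(c): allowed.
Allowed pairs: 2 of 3.

2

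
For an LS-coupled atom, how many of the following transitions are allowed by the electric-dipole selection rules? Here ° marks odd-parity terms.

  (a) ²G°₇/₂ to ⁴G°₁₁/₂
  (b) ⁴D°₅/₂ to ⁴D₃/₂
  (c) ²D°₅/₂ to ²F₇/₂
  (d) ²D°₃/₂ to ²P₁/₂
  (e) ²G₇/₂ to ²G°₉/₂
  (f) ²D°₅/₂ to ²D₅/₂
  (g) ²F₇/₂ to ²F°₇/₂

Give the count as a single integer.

(a) forbidden (parity, ΔS, ΔJ fail)
(b) allowed
(c) allowed
(d) allowed
(e) allowed
(f) allowed
(g) allowed
Total allowed: 6 of 7.

6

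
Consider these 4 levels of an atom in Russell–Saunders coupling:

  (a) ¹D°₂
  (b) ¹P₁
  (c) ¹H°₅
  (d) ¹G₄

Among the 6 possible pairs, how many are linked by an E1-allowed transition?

(a)–(b): allowed.
(a)–(c): forbidden (parity, ΔL, ΔJ).
(a)–(d): forbidden (ΔL, ΔJ).
(b)–(c): forbidden (ΔL, ΔJ).
(b)–(d): forbidden (parity, ΔL, ΔJ).
(c)–(d): allowed.
Allowed pairs: 2 of 6.

2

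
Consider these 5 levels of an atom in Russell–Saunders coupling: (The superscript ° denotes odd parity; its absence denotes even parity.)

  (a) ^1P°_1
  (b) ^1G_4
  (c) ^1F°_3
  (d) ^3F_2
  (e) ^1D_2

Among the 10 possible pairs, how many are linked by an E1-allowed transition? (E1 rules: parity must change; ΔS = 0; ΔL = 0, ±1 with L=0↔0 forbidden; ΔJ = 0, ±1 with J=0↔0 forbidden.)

3

(a)–(b): forbidden (ΔL, ΔJ).
(a)–(c): forbidden (parity, ΔL, ΔJ).
(a)–(d): forbidden (ΔS, ΔL).
(a)–(e): allowed.
(b)–(c): allowed.
(b)–(d): forbidden (parity, ΔS, ΔJ).
(b)–(e): forbidden (parity, ΔL, ΔJ).
(c)–(d): forbidden (ΔS).
(c)–(e): allowed.
(d)–(e): forbidden (parity, ΔS).
Allowed pairs: 3 of 10.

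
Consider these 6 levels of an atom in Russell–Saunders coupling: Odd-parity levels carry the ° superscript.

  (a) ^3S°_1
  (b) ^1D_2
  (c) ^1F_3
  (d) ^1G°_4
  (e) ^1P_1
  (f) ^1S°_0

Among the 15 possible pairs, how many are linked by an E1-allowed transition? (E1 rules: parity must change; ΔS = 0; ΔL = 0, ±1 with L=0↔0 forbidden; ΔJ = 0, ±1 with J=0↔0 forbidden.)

(a)–(b): forbidden (ΔS, ΔL).
(a)–(c): forbidden (ΔS, ΔL, ΔJ).
(a)–(d): forbidden (parity, ΔS, ΔL, ΔJ).
(a)–(e): forbidden (ΔS).
(a)–(f): forbidden (parity, ΔS, ΔL).
(b)–(c): forbidden (parity).
(b)–(d): forbidden (ΔL, ΔJ).
(b)–(e): forbidden (parity).
(b)–(f): forbidden (ΔL, ΔJ).
(c)–(d): allowed.
(c)–(e): forbidden (parity, ΔL, ΔJ).
(c)–(f): forbidden (ΔL, ΔJ).
(d)–(e): forbidden (ΔL, ΔJ).
(d)–(f): forbidden (parity, ΔL, ΔJ).
(e)–(f): allowed.
Allowed pairs: 2 of 15.

2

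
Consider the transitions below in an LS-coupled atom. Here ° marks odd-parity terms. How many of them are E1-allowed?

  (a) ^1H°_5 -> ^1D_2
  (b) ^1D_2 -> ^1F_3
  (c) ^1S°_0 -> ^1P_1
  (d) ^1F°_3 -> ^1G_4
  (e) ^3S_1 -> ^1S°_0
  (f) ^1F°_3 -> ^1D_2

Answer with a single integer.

3

(a) forbidden (ΔL, ΔJ fail)
(b) forbidden (parity fails)
(c) allowed
(d) allowed
(e) forbidden (ΔS, ΔL fail)
(f) allowed
Total allowed: 3 of 6.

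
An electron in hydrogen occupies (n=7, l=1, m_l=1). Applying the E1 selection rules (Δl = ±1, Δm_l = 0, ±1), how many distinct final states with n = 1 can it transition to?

E1 requires Δl = ±1, so l_f ∈ {0, 2}; with 0 ≤ l_f ≤ n_f−1 = 0, the allowed l_f values are {0}.
For l_f = 0: m_f ∈ {m_i−1, m_i, m_i+1} ∩ [−0, 0] = {0} → 1 state.
Total: 1.

1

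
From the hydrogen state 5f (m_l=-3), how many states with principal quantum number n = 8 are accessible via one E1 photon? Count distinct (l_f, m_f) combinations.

4

E1 requires Δl = ±1, so l_f ∈ {2, 4}; with 0 ≤ l_f ≤ n_f−1 = 7, the allowed l_f values are {2, 4}.
For l_f = 2: m_f ∈ {m_i−1, m_i, m_i+1} ∩ [−2, 2] = {-2} → 1 state.
For l_f = 4: m_f ∈ {m_i−1, m_i, m_i+1} ∩ [−4, 4] = {-4, -3, -2} → 3 states.
Total: 4.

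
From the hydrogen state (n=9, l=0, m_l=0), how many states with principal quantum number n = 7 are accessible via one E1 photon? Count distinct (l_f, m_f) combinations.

E1 requires Δl = ±1, so l_f ∈ {-1, 1}; with 0 ≤ l_f ≤ n_f−1 = 6, the allowed l_f values are {1}.
For l_f = 1: m_f ∈ {m_i−1, m_i, m_i+1} ∩ [−1, 1] = {-1, 0, 1} → 3 states.
Total: 3.

3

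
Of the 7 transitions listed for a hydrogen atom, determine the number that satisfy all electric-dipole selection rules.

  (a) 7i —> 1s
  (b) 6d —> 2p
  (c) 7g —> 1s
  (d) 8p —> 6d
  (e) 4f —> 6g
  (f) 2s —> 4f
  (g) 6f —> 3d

4

(a) forbidden — Δl = -6 (E1 requires Δl = ±1)
(b) allowed
(c) forbidden — Δl = -4 (E1 requires Δl = ±1)
(d) allowed
(e) allowed
(f) forbidden — Δl = +3 (E1 requires Δl = ±1)
(g) allowed
Total allowed: 4 of 7.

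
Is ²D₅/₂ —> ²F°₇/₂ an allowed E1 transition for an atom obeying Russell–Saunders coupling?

ΔL = 0, ±1 (not L=0↔0): L: 2 → 3, ΔL = +1 — passes.
ΔJ = 0, ±1 (not J=0↔0): J: 5/2 → 7/2, ΔJ = +1 — passes.
ΔS = 0: S: 1/2 → 1/2 — passes.
Parity must change: even → odd — passes.
All four E1 rules are satisfied.

allowed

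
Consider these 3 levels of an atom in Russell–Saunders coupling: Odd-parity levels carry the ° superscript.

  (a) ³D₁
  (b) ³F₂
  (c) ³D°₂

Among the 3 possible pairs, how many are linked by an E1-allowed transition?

2

(a)–(b): forbidden (parity).
(a)–(c): allowed.
(b)–(c): allowed.
Allowed pairs: 2 of 3.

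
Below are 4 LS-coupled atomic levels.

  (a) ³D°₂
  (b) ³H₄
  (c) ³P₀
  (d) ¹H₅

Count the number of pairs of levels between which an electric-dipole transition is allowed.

0

(a)–(b): forbidden (ΔL, ΔJ).
(a)–(c): forbidden (ΔJ).
(a)–(d): forbidden (ΔS, ΔL, ΔJ).
(b)–(c): forbidden (parity, ΔL, ΔJ).
(b)–(d): forbidden (parity, ΔS).
(c)–(d): forbidden (parity, ΔS, ΔL, ΔJ).
Allowed pairs: 0 of 6.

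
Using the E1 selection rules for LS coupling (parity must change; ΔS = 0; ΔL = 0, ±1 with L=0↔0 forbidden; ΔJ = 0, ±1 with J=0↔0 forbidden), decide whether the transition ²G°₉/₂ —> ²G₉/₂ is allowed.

Reading off the term symbols: S 1/2→1/2, L 4→4, J 9/2→9/2, parity odd→even.
Parity must change: odd → even — passes.
ΔS = 0: S: 1/2 → 1/2 — passes.
ΔL = 0, ±1 (not L=0↔0): L: 4 → 4, ΔL = +0 — passes.
ΔJ = 0, ±1 (not J=0↔0): J: 9/2 → 9/2, ΔJ = +0 — passes.
All four E1 rules are satisfied.

allowed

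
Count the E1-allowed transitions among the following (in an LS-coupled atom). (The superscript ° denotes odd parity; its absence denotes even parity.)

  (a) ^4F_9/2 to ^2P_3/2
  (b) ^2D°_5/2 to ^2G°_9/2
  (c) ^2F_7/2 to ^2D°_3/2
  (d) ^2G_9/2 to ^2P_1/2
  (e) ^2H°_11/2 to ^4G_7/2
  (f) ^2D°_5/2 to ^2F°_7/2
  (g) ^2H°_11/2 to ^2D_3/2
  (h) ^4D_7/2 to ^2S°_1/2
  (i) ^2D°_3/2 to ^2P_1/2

1

(a) forbidden (parity, ΔS, ΔL, ΔJ fail)
(b) forbidden (parity, ΔL, ΔJ fail)
(c) forbidden (ΔJ fails)
(d) forbidden (parity, ΔL, ΔJ fail)
(e) forbidden (ΔS, ΔJ fail)
(f) forbidden (parity fails)
(g) forbidden (ΔL, ΔJ fail)
(h) forbidden (ΔS, ΔL, ΔJ fail)
(i) allowed
Total allowed: 1 of 9.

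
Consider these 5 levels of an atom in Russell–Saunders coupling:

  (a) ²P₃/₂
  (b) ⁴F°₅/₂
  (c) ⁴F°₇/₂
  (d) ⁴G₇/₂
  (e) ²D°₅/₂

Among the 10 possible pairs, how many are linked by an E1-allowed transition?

3

(a)–(b): forbidden (ΔS, ΔL).
(a)–(c): forbidden (ΔS, ΔL, ΔJ).
(a)–(d): forbidden (parity, ΔS, ΔL, ΔJ).
(a)–(e): allowed.
(b)–(c): forbidden (parity).
(b)–(d): allowed.
(b)–(e): forbidden (parity, ΔS).
(c)–(d): allowed.
(c)–(e): forbidden (parity, ΔS).
(d)–(e): forbidden (ΔS, ΔL).
Allowed pairs: 3 of 10.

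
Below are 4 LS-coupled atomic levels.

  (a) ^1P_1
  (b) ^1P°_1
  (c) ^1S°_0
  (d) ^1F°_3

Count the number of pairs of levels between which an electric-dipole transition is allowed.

(a)–(b): allowed.
(a)–(c): allowed.
(a)–(d): forbidden (ΔL, ΔJ).
(b)–(c): forbidden (parity).
(b)–(d): forbidden (parity, ΔL, ΔJ).
(c)–(d): forbidden (parity, ΔL, ΔJ).
Allowed pairs: 2 of 6.

2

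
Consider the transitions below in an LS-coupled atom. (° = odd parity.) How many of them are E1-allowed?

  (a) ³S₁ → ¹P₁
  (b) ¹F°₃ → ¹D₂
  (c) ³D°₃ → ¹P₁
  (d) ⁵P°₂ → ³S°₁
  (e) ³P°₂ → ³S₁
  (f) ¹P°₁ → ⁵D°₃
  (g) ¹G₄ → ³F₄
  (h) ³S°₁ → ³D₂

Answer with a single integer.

(a) forbidden (parity, ΔS fail)
(b) allowed
(c) forbidden (ΔS, ΔJ fail)
(d) forbidden (parity, ΔS fail)
(e) allowed
(f) forbidden (parity, ΔS, ΔJ fail)
(g) forbidden (parity, ΔS fail)
(h) forbidden (ΔL fails)
Total allowed: 2 of 8.

2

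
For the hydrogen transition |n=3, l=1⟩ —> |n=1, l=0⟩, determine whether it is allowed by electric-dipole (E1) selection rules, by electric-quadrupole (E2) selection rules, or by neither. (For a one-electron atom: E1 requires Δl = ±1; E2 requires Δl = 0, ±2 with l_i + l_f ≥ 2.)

E1

Δl = 0 − 1 = -1; l_i + l_f = 1.
E1 (Δl = ±1): satisfied.
E2 (Δl = 0,±2, l_i+l_f ≥ 2): not satisfied.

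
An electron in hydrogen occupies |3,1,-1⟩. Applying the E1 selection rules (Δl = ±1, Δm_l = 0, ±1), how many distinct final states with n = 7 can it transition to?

E1 requires Δl = ±1, so l_f ∈ {0, 2}; with 0 ≤ l_f ≤ n_f−1 = 6, the allowed l_f values are {0, 2}.
For l_f = 0: m_f ∈ {m_i−1, m_i, m_i+1} ∩ [−0, 0] = {0} → 1 state.
For l_f = 2: m_f ∈ {m_i−1, m_i, m_i+1} ∩ [−2, 2] = {-2, -1, 0} → 3 states.
Total: 4.

4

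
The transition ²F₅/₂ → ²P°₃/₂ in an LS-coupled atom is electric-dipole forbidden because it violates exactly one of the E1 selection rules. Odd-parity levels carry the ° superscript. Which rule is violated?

the ΔL = 0, ±1 rule

Initial level: S=1/2, L=3, J=5/2, parity even. Final level: S=1/2, L=1, J=3/2, parity odd.
ΔL = 0, ±1 (not L=0↔0): L: 3 → 1, ΔL = -2 — ✗.
ΔJ = 0, ±1 (not J=0↔0): J: 5/2 → 3/2, ΔJ = -1 — ✓.
ΔS = 0: S: 1/2 → 1/2 — ✓.
Parity must change: even → odd — ✓.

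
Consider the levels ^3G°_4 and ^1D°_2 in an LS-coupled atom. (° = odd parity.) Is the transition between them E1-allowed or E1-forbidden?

Reading off the term symbols: S 1→0, L 4→2, J 4→2, parity odd→odd.
Parity must change: odd → odd — fails.
ΔS = 0: S: 1 → 0 — fails.
ΔL = 0, ±1 (not L=0↔0): L: 4 → 2, ΔL = -2 — fails.
ΔJ = 0, ±1 (not J=0↔0): J: 4 → 2, ΔJ = -2 — fails.
Rule(s) violated: parity, ΔS, ΔL, ΔJ.

forbidden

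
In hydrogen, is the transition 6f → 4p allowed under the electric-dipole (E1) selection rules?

Δl = 1 − 3 = -2; the E1 rule Δl = ±1 is ✗.
The transition is electric-dipole forbidden.

forbidden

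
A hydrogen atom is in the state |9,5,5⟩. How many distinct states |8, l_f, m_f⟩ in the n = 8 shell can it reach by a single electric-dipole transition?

4

E1 requires Δl = ±1, so l_f ∈ {4, 6}; with 0 ≤ l_f ≤ n_f−1 = 7, the allowed l_f values are {4, 6}.
For l_f = 4: m_f ∈ {m_i−1, m_i, m_i+1} ∩ [−4, 4] = {4} → 1 state.
For l_f = 6: m_f ∈ {m_i−1, m_i, m_i+1} ∩ [−6, 6] = {4, 5, 6} → 3 states.
Total: 4.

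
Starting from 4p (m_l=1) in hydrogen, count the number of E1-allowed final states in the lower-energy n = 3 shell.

4

E1 requires Δl = ±1, so l_f ∈ {0, 2}; with 0 ≤ l_f ≤ n_f−1 = 2, the allowed l_f values are {0, 2}.
For l_f = 0: m_f ∈ {m_i−1, m_i, m_i+1} ∩ [−0, 0] = {0} → 1 state.
For l_f = 2: m_f ∈ {m_i−1, m_i, m_i+1} ∩ [−2, 2] = {0, 1, 2} → 3 states.
Total: 4.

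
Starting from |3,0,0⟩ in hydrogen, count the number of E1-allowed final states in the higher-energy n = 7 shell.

E1 requires Δl = ±1, so l_f ∈ {-1, 1}; with 0 ≤ l_f ≤ n_f−1 = 6, the allowed l_f values are {1}.
For l_f = 1: m_f ∈ {m_i−1, m_i, m_i+1} ∩ [−1, 1] = {-1, 0, 1} → 3 states.
Total: 3.

3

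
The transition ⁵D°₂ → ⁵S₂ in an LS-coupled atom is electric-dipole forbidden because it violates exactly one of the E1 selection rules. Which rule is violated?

Reading off the term symbols: S 2→2, L 2→0, J 2→2, parity odd→even.
ΔJ = 0, ±1 (not J=0↔0): J: 2 → 2, ΔJ = +0 — ok.
Parity must change: odd → even — ok.
ΔS = 0: S: 2 → 2 — ok.
ΔL = 0, ±1 (not L=0↔0): L: 2 → 0, ΔL = -2 — fails.

the ΔL = 0, ±1 rule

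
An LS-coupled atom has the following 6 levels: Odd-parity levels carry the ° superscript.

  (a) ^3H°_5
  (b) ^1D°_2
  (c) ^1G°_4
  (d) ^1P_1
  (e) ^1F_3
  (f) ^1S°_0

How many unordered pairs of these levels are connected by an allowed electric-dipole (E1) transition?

4

(a)–(b): forbidden (parity, ΔS, ΔL, ΔJ).
(a)–(c): forbidden (parity, ΔS).
(a)–(d): forbidden (ΔS, ΔL, ΔJ).
(a)–(e): forbidden (ΔS, ΔL, ΔJ).
(a)–(f): forbidden (parity, ΔS, ΔL, ΔJ).
(b)–(c): forbidden (parity, ΔL, ΔJ).
(b)–(d): allowed.
(b)–(e): allowed.
(b)–(f): forbidden (parity, ΔL, ΔJ).
(c)–(d): forbidden (ΔL, ΔJ).
(c)–(e): allowed.
(c)–(f): forbidden (parity, ΔL, ΔJ).
(d)–(e): forbidden (parity, ΔL, ΔJ).
(d)–(f): allowed.
(e)–(f): forbidden (ΔL, ΔJ).
Allowed pairs: 4 of 15.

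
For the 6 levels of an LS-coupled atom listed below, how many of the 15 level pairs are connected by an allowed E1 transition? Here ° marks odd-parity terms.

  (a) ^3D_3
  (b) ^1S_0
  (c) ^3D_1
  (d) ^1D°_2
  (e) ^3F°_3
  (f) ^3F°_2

3

(a)–(b): forbidden (parity, ΔS, ΔL, ΔJ).
(a)–(c): forbidden (parity, ΔJ).
(a)–(d): forbidden (ΔS).
(a)–(e): allowed.
(a)–(f): allowed.
(b)–(c): forbidden (parity, ΔS, ΔL).
(b)–(d): forbidden (ΔL, ΔJ).
(b)–(e): forbidden (ΔS, ΔL, ΔJ).
(b)–(f): forbidden (ΔS, ΔL, ΔJ).
(c)–(d): forbidden (ΔS).
(c)–(e): forbidden (ΔJ).
(c)–(f): allowed.
(d)–(e): forbidden (parity, ΔS).
(d)–(f): forbidden (parity, ΔS).
(e)–(f): forbidden (parity).
Allowed pairs: 3 of 15.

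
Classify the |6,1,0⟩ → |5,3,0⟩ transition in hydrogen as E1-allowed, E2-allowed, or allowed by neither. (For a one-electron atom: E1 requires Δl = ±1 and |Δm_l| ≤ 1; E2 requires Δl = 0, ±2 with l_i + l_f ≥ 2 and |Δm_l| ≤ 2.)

Δl = 3 − 1 = +2; l_i + l_f = 4.
Δm_l = +0.
E1 (Δl = ±1, |Δm_l| ≤ 1): not satisfied.
E2 (Δl = 0,±2, l_i+l_f ≥ 2, |Δm_l| ≤ 2): satisfied.

E2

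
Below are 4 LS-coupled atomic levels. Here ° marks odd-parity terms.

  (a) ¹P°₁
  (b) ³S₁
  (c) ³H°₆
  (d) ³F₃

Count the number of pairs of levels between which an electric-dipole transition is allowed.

(a)–(b): forbidden (ΔS).
(a)–(c): forbidden (parity, ΔS, ΔL, ΔJ).
(a)–(d): forbidden (ΔS, ΔL, ΔJ).
(b)–(c): forbidden (ΔL, ΔJ).
(b)–(d): forbidden (parity, ΔL, ΔJ).
(c)–(d): forbidden (ΔL, ΔJ).
Allowed pairs: 0 of 6.

0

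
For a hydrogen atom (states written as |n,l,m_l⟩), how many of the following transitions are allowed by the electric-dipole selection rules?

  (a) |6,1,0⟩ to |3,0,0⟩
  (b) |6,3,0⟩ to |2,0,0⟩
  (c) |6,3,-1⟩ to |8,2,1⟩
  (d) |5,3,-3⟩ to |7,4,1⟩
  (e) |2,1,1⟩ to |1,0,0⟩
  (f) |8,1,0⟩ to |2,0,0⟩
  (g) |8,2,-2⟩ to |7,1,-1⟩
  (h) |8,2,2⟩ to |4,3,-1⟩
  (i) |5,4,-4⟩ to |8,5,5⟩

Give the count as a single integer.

(a) allowed
(b) forbidden — Δl = -3 (E1 requires Δl = ±1)
(c) forbidden — Δm_l = +2 (E1 requires Δm_l = 0, ±1)
(d) forbidden — Δm_l = +4 (E1 requires Δm_l = 0, ±1)
(e) allowed
(f) allowed
(g) allowed
(h) forbidden — Δm_l = -3 (E1 requires Δm_l = 0, ±1)
(i) forbidden — Δm_l = +9 (E1 requires Δm_l = 0, ±1)
Total allowed: 4 of 9.

4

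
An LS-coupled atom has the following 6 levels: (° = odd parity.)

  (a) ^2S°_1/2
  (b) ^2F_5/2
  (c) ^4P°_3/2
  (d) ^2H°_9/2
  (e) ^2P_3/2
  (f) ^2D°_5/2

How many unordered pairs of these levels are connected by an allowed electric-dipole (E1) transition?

(a)–(b): forbidden (ΔL, ΔJ).
(a)–(c): forbidden (parity, ΔS).
(a)–(d): forbidden (parity, ΔL, ΔJ).
(a)–(e): allowed.
(a)–(f): forbidden (parity, ΔL, ΔJ).
(b)–(c): forbidden (ΔS, ΔL).
(b)–(d): forbidden (ΔL, ΔJ).
(b)–(e): forbidden (parity, ΔL).
(b)–(f): allowed.
(c)–(d): forbidden (parity, ΔS, ΔL, ΔJ).
(c)–(e): forbidden (ΔS).
(c)–(f): forbidden (parity, ΔS).
(d)–(e): forbidden (ΔL, ΔJ).
(d)–(f): forbidden (parity, ΔL, ΔJ).
(e)–(f): allowed.
Allowed pairs: 3 of 15.

3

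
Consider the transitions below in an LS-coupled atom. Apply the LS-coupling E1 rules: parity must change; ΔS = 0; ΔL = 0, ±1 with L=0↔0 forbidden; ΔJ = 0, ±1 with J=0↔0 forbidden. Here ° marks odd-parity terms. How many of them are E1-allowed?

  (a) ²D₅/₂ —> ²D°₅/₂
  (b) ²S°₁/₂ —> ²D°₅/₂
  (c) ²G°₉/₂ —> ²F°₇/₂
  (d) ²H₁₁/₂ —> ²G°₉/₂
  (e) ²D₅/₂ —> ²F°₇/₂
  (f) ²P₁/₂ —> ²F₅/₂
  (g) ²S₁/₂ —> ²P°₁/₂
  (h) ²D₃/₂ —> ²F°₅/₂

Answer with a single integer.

(a) allowed
(b) forbidden (parity, ΔL, ΔJ fail)
(c) forbidden (parity fails)
(d) allowed
(e) allowed
(f) forbidden (parity, ΔL, ΔJ fail)
(g) allowed
(h) allowed
Total allowed: 5 of 8.

5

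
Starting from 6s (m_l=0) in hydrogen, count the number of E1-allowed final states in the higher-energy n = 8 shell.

3

E1 requires Δl = ±1, so l_f ∈ {-1, 1}; with 0 ≤ l_f ≤ n_f−1 = 7, the allowed l_f values are {1}.
For l_f = 1: m_f ∈ {m_i−1, m_i, m_i+1} ∩ [−1, 1] = {-1, 0, 1} → 3 states.
Total: 3.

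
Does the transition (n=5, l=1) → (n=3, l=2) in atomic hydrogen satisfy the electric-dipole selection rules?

allowed

l: 1 → 2 (Δl = +1). Δl = ±1 passes.
All E1 selection rules are satisfied.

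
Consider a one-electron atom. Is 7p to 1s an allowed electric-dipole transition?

l: 1 → 0 (Δl = -1). Δl = ±1 passes.
All E1 selection rules are satisfied.

allowed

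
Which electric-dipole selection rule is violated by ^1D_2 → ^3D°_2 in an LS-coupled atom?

Initial level: S=0, L=2, J=2, parity even. Final level: S=1, L=2, J=2, parity odd.
ΔS = 0: S: 0 → 1 — violated.
Parity must change: even → odd — satisfied.
ΔJ = 0, ±1 (not J=0↔0): J: 2 → 2, ΔJ = +0 — satisfied.
ΔL = 0, ±1 (not L=0↔0): L: 2 → 2, ΔL = +0 — satisfied.

the ΔS = 0 rule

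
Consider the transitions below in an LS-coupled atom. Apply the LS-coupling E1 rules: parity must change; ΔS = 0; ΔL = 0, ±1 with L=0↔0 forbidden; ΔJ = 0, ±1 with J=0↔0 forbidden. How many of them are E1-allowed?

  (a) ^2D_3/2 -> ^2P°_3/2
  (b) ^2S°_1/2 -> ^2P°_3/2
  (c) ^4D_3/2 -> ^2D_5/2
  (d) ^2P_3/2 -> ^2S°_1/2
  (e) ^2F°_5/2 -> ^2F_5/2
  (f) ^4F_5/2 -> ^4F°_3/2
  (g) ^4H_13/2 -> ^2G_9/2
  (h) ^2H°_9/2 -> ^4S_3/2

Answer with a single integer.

(a) allowed
(b) forbidden (parity fails)
(c) forbidden (parity, ΔS fail)
(d) allowed
(e) allowed
(f) allowed
(g) forbidden (parity, ΔS, ΔJ fail)
(h) forbidden (ΔS, ΔL, ΔJ fail)
Total allowed: 4 of 8.

4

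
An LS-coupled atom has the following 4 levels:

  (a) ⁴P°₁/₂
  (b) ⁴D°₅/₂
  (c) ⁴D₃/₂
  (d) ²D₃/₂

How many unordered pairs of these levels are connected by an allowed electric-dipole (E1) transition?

2

(a)–(b): forbidden (parity, ΔJ).
(a)–(c): allowed.
(a)–(d): forbidden (ΔS).
(b)–(c): allowed.
(b)–(d): forbidden (ΔS).
(c)–(d): forbidden (parity, ΔS).
Allowed pairs: 2 of 6.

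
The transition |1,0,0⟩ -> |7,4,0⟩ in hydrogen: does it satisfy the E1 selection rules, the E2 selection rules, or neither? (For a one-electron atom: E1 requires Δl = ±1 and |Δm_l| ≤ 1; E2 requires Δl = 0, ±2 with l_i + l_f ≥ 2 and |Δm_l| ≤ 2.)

neither

Δl = 4 − 0 = +4; l_i + l_f = 4.
Δm_l = +0.
E1 (Δl = ±1, |Δm_l| ≤ 1): not satisfied.
E2 (Δl = 0,±2, l_i+l_f ≥ 2, |Δm_l| ≤ 2): not satisfied.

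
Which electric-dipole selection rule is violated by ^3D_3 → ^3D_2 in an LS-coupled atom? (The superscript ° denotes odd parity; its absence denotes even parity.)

parity

ΔL = 0, ±1 (not L=0↔0): L: 2 → 2, ΔL = +0 — passes.
Parity must change: even → even — fails.
ΔJ = 0, ±1 (not J=0↔0): J: 3 → 2, ΔJ = -1 — passes.
ΔS = 0: S: 1 → 1 — passes.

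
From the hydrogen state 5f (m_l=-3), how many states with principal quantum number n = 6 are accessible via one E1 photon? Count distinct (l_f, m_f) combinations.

4

E1 requires Δl = ±1, so l_f ∈ {2, 4}; with 0 ≤ l_f ≤ n_f−1 = 5, the allowed l_f values are {2, 4}.
For l_f = 2: m_f ∈ {m_i−1, m_i, m_i+1} ∩ [−2, 2] = {-2} → 1 state.
For l_f = 4: m_f ∈ {m_i−1, m_i, m_i+1} ∩ [−4, 4] = {-4, -3, -2} → 3 states.
Total: 4.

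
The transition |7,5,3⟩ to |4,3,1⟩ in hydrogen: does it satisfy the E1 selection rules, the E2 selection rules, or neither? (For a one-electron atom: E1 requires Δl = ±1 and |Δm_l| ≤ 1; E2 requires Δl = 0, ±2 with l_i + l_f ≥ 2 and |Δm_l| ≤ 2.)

Δl = 3 − 5 = -2; l_i + l_f = 8.
Δm_l = -2.
E1 (Δl = ±1, |Δm_l| ≤ 1): not satisfied.
E2 (Δl = 0,±2, l_i+l_f ≥ 2, |Δm_l| ≤ 2): satisfied.

E2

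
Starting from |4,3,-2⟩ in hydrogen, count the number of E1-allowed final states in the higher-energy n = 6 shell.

5

E1 requires Δl = ±1, so l_f ∈ {2, 4}; with 0 ≤ l_f ≤ n_f−1 = 5, the allowed l_f values are {2, 4}.
For l_f = 2: m_f ∈ {m_i−1, m_i, m_i+1} ∩ [−2, 2] = {-2, -1} → 2 states.
For l_f = 4: m_f ∈ {m_i−1, m_i, m_i+1} ∩ [−4, 4] = {-3, -2, -1} → 3 states.
Total: 5.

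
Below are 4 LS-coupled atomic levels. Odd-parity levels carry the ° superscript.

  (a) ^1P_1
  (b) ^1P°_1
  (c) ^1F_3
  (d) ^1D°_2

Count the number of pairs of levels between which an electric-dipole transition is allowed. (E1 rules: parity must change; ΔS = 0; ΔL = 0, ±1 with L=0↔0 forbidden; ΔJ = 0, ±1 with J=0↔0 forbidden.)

3

(a)–(b): allowed.
(a)–(c): forbidden (parity, ΔL, ΔJ).
(a)–(d): allowed.
(b)–(c): forbidden (ΔL, ΔJ).
(b)–(d): forbidden (parity).
(c)–(d): allowed.
Allowed pairs: 3 of 6.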